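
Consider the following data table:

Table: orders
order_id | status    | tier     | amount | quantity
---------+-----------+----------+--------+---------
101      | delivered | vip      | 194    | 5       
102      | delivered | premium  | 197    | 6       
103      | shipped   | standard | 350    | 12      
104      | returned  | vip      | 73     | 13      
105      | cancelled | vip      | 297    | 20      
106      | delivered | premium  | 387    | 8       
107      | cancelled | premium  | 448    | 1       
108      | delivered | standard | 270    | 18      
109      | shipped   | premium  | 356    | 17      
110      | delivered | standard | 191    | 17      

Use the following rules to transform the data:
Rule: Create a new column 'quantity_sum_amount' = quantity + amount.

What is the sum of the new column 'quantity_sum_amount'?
2880

Step 1: For each record, compute quantity + amount
Example calculations:
  5 + 194 = 199
  6 + 197 = 203
  12 + 350 = 362
  ...
Step 2: Sum all derived values
Step 3: Total = 2880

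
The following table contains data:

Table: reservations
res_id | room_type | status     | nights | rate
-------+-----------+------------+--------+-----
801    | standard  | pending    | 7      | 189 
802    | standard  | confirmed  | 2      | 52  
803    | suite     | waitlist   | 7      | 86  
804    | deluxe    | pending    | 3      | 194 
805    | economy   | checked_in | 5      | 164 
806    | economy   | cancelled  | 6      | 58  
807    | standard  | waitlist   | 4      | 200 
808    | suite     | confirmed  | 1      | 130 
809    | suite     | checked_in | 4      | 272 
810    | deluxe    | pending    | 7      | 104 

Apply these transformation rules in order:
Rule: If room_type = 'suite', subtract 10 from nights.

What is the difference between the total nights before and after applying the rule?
30

Step 1: Original sum of nights = 46
Step 2: 3 records have room_type = 'suite'
Step 3: Each affected record changes by -10
Step 4: Total change = 3 × -10 = -30
Step 5: New sum = 46 + -30 = 16
Step 6: Difference = |16 - 46| = 30
        (Sum decreased by 30)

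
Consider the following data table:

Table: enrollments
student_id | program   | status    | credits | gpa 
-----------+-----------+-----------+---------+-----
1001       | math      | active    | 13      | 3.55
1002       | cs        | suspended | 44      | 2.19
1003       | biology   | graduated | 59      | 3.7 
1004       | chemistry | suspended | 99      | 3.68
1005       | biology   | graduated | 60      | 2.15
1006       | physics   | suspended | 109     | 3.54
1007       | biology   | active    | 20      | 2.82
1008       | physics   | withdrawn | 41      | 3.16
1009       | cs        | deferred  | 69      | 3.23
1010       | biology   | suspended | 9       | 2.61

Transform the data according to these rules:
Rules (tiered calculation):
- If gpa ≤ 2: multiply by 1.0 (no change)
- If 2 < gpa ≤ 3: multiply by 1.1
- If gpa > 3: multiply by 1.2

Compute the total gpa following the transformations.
35.78

Step 1: Tier 1 (gpa ≤ 2): 0 records, sum = 0 × 1.0 = 0.0
Step 2: Tier 2 (2 < gpa ≤ 3): 4 records, sum = 9.77 × 1.1 = 10.75
Step 3: Tier 3 (gpa > 3): 6 records, sum = 20.86 × 1.2 = 25.03
Step 4: Final sum = 0.0 + 10.75 + 25.03 = 35.78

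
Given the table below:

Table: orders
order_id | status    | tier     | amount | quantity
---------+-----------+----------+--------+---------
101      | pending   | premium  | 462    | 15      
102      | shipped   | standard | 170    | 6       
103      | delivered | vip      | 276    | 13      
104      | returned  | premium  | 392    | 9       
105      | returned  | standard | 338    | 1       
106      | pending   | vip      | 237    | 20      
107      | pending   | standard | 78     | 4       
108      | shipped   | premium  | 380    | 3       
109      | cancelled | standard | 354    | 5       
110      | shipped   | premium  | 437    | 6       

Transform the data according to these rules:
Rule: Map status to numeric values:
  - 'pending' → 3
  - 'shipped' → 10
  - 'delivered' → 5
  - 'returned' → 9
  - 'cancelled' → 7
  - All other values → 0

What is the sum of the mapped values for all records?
69

Step 1: Apply mapping to each record
Step 2: Count by status:
  'pending': 3 records × 3 = 9
  'shipped': 3 records × 10 = 30
  'delivered': 1 records × 5 = 5
  'returned': 2 records × 9 = 18
  'cancelled': 1 records × 7 = 7
Step 3: Sum all mapped values = 69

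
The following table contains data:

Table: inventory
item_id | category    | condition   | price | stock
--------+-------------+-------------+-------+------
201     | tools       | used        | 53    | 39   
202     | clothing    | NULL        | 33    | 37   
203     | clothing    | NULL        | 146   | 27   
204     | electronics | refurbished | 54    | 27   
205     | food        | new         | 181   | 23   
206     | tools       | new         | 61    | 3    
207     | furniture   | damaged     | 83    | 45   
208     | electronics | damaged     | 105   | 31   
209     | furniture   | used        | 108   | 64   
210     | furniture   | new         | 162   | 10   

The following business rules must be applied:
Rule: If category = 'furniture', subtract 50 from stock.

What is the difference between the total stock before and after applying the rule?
150

Step 1: Original sum of stock = 306
Step 2: 3 records have category = 'furniture'
Step 3: Each affected record changes by -50
Step 4: Total change = 3 × -50 = -150
Step 5: New sum = 306 + -150 = 156
Step 6: Difference = |156 - 306| = 150
        (Sum decreased by 150)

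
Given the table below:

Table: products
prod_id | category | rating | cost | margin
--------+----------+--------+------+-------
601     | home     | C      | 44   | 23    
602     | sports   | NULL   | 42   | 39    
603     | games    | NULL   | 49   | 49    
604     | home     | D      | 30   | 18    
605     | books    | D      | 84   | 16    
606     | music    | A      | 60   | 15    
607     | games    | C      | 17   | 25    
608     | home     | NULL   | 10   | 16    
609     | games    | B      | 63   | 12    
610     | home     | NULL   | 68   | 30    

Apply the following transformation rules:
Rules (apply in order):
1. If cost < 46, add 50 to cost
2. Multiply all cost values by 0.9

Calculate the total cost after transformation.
645.3

Step 1: Apply Rule 1 - Add 50 to records with cost < 46
  - 5 records affected: 143 + (5 × 50) = 393
  - Unaffected records: 324
  - Sum after Rule 1: 717
Step 2: Apply Rule 2 - Multiply all by 0.9
  - 717 × 0.9 = 645.3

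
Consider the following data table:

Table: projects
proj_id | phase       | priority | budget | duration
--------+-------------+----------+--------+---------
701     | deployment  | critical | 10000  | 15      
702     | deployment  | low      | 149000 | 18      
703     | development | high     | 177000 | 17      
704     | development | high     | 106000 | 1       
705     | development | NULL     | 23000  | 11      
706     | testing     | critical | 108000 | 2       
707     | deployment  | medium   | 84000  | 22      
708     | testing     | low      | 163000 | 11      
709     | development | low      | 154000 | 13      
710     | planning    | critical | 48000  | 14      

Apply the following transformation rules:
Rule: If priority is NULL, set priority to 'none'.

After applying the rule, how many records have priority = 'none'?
1

Step 1: Count records where priority IS NULL
Step 2: Found 1 records with NULL priority
Step 3: These records will have priority set to 'none'
Step 4: Records already having priority = 'none': 0
Step 5: Answer: 1 + 0 = 1 records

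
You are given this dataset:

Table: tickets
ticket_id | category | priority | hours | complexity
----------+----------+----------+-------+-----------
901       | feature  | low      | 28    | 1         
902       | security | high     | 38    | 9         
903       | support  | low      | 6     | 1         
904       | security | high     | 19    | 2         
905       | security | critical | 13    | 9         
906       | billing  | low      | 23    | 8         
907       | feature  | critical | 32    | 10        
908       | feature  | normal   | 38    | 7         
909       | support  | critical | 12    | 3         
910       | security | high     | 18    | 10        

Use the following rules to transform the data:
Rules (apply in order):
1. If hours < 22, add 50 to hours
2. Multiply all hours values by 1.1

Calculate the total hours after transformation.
524.7

Step 1: Apply Rule 1 - Add 50 to records with hours < 22
  - 5 records affected: 68 + (5 × 50) = 318
  - Unaffected records: 159
  - Sum after Rule 1: 477
Step 2: Apply Rule 2 - Multiply all by 1.1
  - 477 × 1.1 = 524.7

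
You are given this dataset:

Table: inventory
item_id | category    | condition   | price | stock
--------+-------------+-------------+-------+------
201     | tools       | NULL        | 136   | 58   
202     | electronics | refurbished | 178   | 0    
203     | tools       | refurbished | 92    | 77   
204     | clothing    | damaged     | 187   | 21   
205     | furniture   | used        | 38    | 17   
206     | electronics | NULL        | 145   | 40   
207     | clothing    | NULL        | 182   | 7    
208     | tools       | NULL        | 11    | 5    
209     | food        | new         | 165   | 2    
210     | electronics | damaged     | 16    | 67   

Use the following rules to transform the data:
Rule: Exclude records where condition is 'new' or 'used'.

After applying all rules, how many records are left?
8

Step 1: Count records to exclude
  - 1 (new) + 1 (used) = 2 records
Step 2: Total records: 10
Step 3: Remaining = 10 - 2 = 8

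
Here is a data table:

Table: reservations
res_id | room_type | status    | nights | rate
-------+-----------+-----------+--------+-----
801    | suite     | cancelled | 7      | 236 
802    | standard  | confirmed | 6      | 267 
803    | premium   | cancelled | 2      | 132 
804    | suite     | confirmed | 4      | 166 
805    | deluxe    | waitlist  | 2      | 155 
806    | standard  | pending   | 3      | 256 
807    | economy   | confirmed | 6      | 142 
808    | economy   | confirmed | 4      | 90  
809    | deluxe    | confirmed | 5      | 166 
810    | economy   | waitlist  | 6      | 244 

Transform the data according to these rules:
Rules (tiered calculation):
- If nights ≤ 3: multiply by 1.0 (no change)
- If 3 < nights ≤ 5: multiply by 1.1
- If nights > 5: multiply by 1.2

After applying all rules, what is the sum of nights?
51.3

Step 1: Tier 1 (nights ≤ 3): 3 records, sum = 7 × 1.0 = 7.0
Step 2: Tier 2 (3 < nights ≤ 5): 3 records, sum = 13 × 1.1 = 14.3
Step 3: Tier 3 (nights > 5): 4 records, sum = 25 × 1.2 = 30.0
Step 4: Final sum = 7.0 + 14.3 + 30.0 = 51.3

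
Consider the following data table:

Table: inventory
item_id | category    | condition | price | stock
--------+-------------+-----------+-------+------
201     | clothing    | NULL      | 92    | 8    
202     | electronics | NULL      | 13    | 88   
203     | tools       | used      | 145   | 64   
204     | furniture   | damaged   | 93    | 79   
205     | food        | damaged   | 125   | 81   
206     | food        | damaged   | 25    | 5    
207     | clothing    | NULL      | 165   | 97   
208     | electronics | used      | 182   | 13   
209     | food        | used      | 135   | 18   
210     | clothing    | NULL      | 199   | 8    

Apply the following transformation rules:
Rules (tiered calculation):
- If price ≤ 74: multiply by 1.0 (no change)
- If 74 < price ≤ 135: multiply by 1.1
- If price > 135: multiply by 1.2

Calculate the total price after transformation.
1356.7

Step 1: Tier 1 (price ≤ 74): 2 records, sum = 38 × 1.0 = 38.0
Step 2: Tier 2 (74 < price ≤ 135): 4 records, sum = 445 × 1.1 = 489.5
Step 3: Tier 3 (price > 135): 4 records, sum = 691 × 1.2 = 829.2
Step 4: Final sum = 38.0 + 489.5 + 829.2 = 1356.7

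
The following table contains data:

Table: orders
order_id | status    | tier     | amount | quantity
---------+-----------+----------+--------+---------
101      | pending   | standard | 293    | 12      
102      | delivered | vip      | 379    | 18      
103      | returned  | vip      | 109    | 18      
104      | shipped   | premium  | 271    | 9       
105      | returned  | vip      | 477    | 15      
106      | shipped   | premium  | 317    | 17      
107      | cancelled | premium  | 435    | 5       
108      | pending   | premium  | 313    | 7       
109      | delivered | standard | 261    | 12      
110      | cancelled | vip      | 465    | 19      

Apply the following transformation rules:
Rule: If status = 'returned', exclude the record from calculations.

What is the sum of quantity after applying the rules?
99

Step 1: Identify records where status = 'returned'
Step 2: The excluded records sum to 33
Step 3: Original total quantity = 132
Step 4: Remaining total = 132 - 33 = 99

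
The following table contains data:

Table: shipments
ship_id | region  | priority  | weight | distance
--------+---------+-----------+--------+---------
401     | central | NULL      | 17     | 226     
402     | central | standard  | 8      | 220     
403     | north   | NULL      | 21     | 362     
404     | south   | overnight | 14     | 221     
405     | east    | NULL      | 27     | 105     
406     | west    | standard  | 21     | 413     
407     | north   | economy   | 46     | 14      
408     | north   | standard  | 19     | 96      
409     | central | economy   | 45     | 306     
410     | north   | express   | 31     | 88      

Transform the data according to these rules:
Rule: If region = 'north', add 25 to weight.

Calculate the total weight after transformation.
349

Step 1: Count records where region = 'north': 4
Step 2: Total bonus added: 4 × 25 = 100
Step 3: Original sum of weight: 249
Step 4: Final sum = 249 + 100 = 349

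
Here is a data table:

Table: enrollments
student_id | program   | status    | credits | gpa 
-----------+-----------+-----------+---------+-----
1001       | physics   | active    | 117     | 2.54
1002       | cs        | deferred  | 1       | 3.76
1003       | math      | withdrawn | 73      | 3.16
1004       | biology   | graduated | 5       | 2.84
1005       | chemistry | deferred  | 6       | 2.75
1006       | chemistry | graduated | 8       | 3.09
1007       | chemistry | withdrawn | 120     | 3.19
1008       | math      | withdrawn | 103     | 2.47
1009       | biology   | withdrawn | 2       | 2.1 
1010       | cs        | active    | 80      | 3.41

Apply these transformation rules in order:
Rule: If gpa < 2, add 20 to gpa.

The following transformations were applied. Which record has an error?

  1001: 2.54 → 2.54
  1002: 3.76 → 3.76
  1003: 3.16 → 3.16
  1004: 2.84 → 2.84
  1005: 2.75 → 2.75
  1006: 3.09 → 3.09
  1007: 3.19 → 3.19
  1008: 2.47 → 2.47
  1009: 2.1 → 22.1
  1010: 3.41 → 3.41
Record 1009 has an error. The correct transformed value should be 2.1, not 22.1.

Step 1: Check each record against the rule
Step 2: Record 1009 has gpa = 2.1
Step 3: Since 2.1 >= 2, the bonus should not have been applied
Step 4: Correct value = 2.1, but claimed value = 22.1
Conclusion: Record 1009 has the error.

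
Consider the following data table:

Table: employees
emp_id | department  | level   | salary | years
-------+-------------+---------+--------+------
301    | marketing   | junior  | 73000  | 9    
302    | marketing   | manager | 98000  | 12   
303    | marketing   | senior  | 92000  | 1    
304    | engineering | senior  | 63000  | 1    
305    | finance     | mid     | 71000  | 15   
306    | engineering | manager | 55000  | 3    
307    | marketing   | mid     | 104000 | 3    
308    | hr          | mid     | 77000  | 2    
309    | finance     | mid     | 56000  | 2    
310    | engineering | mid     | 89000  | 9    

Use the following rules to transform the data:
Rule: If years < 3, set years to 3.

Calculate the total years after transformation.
63

Step 1: 4 records have years < 3
Step 2: These records originally summed to 6
Step 3: After setting to minimum: 4 × 3 = 12
Step 4: Unaffected records sum: 51
Step 5: Final sum = 12 + 51 = 63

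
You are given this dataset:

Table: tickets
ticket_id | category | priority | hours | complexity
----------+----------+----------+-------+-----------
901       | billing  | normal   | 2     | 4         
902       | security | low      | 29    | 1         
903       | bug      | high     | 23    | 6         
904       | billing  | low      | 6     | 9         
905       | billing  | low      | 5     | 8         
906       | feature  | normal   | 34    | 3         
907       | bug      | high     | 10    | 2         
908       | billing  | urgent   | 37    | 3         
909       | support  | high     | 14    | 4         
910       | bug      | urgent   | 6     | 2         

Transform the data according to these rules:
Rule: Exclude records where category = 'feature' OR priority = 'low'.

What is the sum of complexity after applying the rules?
21

Step 1: Find records where category = 'feature' OR priority = 'low'
Step 2: 4 records match, summing to 21
Step 3: Original sum: 42
Step 4: Remaining sum = 42 - 21 = 21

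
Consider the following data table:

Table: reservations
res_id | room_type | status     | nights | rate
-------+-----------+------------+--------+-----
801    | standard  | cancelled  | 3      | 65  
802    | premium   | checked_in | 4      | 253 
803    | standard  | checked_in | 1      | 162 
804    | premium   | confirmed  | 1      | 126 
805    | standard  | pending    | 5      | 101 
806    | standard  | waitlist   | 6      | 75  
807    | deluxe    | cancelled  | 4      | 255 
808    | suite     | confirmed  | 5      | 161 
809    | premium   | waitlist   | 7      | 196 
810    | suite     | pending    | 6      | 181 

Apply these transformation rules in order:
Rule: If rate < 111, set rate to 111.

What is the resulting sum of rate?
1667

Step 1: 3 records have rate < 111
Step 2: These records originally summed to 241
Step 3: After setting to minimum: 3 × 111 = 333
Step 4: Unaffected records sum: 1334
Step 5: Final sum = 333 + 1334 = 1667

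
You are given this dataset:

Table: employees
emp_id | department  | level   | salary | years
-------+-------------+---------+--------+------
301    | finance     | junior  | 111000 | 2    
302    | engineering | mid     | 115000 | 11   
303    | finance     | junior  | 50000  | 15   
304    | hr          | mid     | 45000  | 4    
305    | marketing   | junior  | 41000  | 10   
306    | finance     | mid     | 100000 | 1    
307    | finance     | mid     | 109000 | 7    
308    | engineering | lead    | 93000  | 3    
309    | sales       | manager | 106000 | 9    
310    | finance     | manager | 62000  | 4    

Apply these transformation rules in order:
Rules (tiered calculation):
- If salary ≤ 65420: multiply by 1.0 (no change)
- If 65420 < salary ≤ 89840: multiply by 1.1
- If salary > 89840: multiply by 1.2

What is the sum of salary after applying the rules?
958800.0

Step 1: Tier 1 (salary ≤ 65420): 4 records, sum = 198000 × 1.0 = 198000.0
Step 2: Tier 2 (65420 < salary ≤ 89840): 0 records, sum = 0 × 1.1 = 0.0
Step 3: Tier 3 (salary > 89840): 6 records, sum = 634000 × 1.2 = 760800.0
Step 4: Final sum = 198000.0 + 0.0 + 760800.0 = 958800.0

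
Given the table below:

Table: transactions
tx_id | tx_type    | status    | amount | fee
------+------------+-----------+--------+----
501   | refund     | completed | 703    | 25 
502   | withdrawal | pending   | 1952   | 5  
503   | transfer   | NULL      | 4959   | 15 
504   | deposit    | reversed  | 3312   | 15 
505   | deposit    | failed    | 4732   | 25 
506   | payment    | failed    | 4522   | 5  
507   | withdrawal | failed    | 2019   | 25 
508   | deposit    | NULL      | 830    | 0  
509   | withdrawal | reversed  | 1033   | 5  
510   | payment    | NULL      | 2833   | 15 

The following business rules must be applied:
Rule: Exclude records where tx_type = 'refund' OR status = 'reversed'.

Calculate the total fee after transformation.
90

Step 1: Find records where tx_type = 'refund' OR status = 'reversed'
Step 2: 3 records match, summing to 45
Step 3: Original sum: 135
Step 4: Remaining sum = 135 - 45 = 90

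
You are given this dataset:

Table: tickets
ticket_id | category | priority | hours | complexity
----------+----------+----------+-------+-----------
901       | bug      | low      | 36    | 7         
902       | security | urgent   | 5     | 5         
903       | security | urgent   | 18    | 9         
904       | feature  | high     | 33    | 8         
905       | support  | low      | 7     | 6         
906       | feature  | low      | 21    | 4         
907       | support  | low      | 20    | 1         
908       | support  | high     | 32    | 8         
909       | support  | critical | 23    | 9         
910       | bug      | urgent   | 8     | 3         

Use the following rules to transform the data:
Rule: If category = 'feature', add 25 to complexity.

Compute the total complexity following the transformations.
110

Step 1: Count records where category = 'feature': 2
Step 2: Total bonus added: 2 × 25 = 50
Step 3: Original sum of complexity: 60
Step 4: Final sum = 60 + 50 = 110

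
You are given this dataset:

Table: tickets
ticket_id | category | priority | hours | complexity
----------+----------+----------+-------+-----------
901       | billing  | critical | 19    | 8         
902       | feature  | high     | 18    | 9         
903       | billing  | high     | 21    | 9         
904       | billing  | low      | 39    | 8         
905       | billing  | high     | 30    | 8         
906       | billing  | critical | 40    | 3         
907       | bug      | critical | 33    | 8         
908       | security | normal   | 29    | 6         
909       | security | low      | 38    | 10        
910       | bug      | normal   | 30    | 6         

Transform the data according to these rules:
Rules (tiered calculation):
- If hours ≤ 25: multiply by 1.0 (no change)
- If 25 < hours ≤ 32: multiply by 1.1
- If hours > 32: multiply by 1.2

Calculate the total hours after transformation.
335.9

Step 1: Tier 1 (hours ≤ 25): 3 records, sum = 58 × 1.0 = 58.0
Step 2: Tier 2 (25 < hours ≤ 32): 3 records, sum = 89 × 1.1 = 97.9
Step 3: Tier 3 (hours > 32): 4 records, sum = 150 × 1.2 = 180.0
Step 4: Final sum = 58.0 + 97.9 + 180.0 = 335.9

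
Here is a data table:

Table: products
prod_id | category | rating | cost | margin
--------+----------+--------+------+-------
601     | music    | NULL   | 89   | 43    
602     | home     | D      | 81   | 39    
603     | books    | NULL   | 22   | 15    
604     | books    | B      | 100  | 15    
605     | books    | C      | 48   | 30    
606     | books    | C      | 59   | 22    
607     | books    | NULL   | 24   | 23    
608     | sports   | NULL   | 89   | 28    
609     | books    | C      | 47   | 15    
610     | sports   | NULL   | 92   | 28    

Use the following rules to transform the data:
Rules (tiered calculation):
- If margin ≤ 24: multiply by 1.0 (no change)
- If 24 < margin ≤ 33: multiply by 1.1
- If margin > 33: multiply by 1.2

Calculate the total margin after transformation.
283.0

Step 1: Tier 1 (margin ≤ 24): 5 records, sum = 90 × 1.0 = 90.0
Step 2: Tier 2 (24 < margin ≤ 33): 3 records, sum = 86 × 1.1 = 94.6
Step 3: Tier 3 (margin > 33): 2 records, sum = 82 × 1.2 = 98.4
Step 4: Final sum = 90.0 + 94.6 + 98.4 = 283.0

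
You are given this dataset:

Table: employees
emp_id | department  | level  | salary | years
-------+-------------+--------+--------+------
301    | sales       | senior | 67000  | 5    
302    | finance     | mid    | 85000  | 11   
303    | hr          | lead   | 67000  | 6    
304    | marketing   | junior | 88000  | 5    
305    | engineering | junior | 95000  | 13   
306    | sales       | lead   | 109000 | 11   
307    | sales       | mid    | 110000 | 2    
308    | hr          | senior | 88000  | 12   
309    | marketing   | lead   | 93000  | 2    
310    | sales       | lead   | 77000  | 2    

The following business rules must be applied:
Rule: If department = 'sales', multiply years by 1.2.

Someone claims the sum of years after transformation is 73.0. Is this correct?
Yes, the result is correct.

Step 1: Calculate the correct sum after transformation
Step 2: Apply multiplier 1.2 to records where department = 'sales'
Step 3: Correct result = 73.0
Step 4: Claimed result = 73.0
Step 5: 73.0 = 73.0 ✓
Conclusion: The claimed result is correct.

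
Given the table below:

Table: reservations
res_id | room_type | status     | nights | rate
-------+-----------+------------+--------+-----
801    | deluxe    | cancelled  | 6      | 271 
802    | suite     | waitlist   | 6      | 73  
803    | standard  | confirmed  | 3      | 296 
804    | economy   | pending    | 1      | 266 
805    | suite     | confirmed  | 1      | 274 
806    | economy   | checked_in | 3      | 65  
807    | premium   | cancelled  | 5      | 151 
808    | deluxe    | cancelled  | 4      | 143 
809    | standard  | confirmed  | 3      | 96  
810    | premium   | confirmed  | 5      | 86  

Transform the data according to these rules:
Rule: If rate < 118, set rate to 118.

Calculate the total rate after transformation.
1873

Step 1: 4 records have rate < 118
Step 2: These records originally summed to 320
Step 3: After setting to minimum: 4 × 118 = 472
Step 4: Unaffected records sum: 1401
Step 5: Final sum = 472 + 1401 = 1873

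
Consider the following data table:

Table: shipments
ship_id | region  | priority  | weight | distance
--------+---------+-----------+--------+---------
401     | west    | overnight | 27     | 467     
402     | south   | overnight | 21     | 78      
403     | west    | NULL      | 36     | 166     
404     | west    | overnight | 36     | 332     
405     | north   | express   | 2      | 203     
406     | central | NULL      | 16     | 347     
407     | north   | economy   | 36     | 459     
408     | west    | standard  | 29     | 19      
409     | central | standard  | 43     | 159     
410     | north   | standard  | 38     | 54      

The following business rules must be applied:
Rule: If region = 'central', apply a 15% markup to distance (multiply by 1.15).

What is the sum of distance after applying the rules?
2359.9

Step 1: Records with region = 'central' have total distance = 506
Step 2: Apply multiplier: 506 × 1.15 = 581.9
Step 3: Other records total: 1778
Step 4: Final sum = 581.9 + 1778 = 2359.9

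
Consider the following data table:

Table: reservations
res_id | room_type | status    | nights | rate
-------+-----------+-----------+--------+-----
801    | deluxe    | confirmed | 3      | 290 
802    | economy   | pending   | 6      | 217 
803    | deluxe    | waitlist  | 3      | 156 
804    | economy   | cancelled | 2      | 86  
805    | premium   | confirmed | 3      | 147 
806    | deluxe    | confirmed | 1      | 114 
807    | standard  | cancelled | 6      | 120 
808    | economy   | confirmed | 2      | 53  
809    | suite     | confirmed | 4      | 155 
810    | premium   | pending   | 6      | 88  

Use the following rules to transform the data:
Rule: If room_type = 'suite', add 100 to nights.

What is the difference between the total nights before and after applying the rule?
100

Step 1: Original sum of nights = 36
Step 2: 1 records have room_type = 'suite'
Step 3: Each affected record changes by 100
Step 4: Total change = 1 × 100 = 100
Step 5: New sum = 36 + 100 = 136
Step 6: Difference = |136 - 36| = 100
        (Sum increased by 100)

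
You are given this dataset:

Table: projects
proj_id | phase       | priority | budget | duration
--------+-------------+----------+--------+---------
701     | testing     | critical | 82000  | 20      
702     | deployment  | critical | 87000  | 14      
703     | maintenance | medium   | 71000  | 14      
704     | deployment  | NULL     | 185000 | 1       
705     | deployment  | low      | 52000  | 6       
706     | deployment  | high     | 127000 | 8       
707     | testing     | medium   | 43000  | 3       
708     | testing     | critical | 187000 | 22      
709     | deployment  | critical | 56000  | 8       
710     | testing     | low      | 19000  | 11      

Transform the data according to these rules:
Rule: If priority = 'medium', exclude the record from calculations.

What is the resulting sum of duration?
90

Step 1: Identify records where priority = 'medium'
Step 2: The excluded records sum to 17
Step 3: Original total duration = 107
Step 4: Remaining total = 107 - 17 = 90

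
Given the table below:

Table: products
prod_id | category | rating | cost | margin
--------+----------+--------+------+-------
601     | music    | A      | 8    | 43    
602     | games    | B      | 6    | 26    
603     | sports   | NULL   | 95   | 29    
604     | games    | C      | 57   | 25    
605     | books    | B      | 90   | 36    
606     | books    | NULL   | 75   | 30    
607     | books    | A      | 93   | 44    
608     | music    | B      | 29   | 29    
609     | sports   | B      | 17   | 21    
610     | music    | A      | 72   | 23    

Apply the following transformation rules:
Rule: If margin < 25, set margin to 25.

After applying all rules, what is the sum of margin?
312

Step 1: 2 records have margin < 25
Step 2: These records originally summed to 44
Step 3: After setting to minimum: 2 × 25 = 50
Step 4: Unaffected records sum: 262
Step 5: Final sum = 50 + 262 = 312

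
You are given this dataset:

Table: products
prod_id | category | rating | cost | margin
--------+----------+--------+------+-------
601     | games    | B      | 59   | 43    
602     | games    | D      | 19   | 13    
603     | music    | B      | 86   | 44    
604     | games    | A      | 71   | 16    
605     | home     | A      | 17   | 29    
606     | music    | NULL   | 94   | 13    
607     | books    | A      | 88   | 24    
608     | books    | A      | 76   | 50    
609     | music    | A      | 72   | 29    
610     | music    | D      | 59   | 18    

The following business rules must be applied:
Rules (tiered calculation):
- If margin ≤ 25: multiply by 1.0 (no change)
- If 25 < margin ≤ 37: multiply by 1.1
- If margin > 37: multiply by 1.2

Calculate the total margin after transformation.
312.2

Step 1: Tier 1 (margin ≤ 25): 5 records, sum = 84 × 1.0 = 84.0
Step 2: Tier 2 (25 < margin ≤ 37): 2 records, sum = 58 × 1.1 = 63.8
Step 3: Tier 3 (margin > 37): 3 records, sum = 137 × 1.2 = 164.4
Step 4: Final sum = 84.0 + 63.8 + 164.4 = 312.2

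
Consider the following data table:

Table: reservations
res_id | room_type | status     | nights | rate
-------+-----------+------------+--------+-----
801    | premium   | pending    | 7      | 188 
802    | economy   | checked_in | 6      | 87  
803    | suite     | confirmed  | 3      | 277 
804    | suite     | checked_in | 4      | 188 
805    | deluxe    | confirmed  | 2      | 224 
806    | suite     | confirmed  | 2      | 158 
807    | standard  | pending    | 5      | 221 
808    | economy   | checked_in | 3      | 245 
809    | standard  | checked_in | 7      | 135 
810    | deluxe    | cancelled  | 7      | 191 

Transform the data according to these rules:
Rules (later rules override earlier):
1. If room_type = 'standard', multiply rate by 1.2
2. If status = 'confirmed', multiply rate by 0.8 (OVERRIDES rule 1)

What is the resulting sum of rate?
1853.4

Step 1: Rule 2 takes priority for records with status = 'confirmed'
  - 3 records: 659 × 0.8 = 527.2
Step 2: Rule 1 applies to remaining records with room_type = 'standard'
  - 2 records: 356 × 1.2 = 427.2
Step 3: Other records unchanged: 899
Step 4: Final sum = 527.2 + 427.2 + 899 = 1853.4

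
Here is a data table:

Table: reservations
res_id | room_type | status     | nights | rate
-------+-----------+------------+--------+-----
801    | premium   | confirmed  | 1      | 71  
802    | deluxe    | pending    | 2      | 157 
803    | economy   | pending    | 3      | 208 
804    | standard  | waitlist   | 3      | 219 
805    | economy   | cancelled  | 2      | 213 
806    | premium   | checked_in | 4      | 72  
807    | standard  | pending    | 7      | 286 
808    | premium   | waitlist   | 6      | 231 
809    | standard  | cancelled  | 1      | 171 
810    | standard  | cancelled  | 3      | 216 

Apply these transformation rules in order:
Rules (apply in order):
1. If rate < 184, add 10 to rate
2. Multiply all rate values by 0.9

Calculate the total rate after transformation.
1695.6

Step 1: Apply Rule 1 - Add 10 to records with rate < 184
  - 4 records affected: 471 + (4 × 10) = 511
  - Unaffected records: 1373
  - Sum after Rule 1: 1884
Step 2: Apply Rule 2 - Multiply all by 0.9
  - 1884 × 0.9 = 1695.6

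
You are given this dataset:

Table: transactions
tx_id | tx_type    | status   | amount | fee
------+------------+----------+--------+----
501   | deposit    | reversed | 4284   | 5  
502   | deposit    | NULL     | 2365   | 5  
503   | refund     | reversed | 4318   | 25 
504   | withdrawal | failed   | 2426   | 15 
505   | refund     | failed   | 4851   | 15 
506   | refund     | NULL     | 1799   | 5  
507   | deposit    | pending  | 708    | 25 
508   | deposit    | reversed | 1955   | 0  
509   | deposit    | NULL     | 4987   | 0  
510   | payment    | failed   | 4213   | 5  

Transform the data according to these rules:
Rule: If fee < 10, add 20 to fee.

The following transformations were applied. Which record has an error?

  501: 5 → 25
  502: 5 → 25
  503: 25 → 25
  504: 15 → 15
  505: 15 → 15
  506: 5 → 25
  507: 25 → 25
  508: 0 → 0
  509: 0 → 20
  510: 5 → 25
Record 508 has an error. The correct transformed value should be 20, not 0.

Step 1: Check each record against the rule
Step 2: Record 508 has fee = 0
Step 3: Since 0 < 10, the bonus should have been applied
Step 4: Correct value = 20, but claimed value = 0
Conclusion: Record 508 has the error.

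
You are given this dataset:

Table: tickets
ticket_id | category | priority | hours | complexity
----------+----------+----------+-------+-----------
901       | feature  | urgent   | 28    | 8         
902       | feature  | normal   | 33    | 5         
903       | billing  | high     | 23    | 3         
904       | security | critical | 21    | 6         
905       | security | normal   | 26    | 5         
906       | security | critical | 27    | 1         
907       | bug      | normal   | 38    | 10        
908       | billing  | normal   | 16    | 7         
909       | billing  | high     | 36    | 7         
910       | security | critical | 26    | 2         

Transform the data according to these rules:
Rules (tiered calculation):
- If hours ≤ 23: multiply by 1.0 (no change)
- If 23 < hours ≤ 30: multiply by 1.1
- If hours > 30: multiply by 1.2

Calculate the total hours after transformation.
306.1

Step 1: Tier 1 (hours ≤ 23): 3 records, sum = 60 × 1.0 = 60.0
Step 2: Tier 2 (23 < hours ≤ 30): 4 records, sum = 107 × 1.1 = 117.7
Step 3: Tier 3 (hours > 30): 3 records, sum = 107 × 1.2 = 128.4
Step 4: Final sum = 60.0 + 117.7 + 128.4 = 306.1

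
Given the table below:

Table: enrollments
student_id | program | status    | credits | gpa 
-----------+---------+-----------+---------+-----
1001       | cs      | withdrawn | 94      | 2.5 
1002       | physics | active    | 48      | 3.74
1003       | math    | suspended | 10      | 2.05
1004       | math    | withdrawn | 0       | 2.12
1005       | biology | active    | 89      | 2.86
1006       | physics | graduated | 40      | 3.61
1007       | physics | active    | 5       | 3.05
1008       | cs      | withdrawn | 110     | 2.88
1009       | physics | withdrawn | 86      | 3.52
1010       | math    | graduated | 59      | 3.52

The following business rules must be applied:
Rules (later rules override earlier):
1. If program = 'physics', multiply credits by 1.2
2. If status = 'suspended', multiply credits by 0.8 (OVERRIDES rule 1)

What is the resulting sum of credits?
574.8

Step 1: Rule 2 takes priority for records with status = 'suspended'
  - 1 records: 10 × 0.8 = 8.0
Step 2: Rule 1 applies to remaining records with program = 'physics'
  - 4 records: 179 × 1.2 = 214.8
Step 3: Other records unchanged: 352
Step 4: Final sum = 8.0 + 214.8 + 352 = 574.8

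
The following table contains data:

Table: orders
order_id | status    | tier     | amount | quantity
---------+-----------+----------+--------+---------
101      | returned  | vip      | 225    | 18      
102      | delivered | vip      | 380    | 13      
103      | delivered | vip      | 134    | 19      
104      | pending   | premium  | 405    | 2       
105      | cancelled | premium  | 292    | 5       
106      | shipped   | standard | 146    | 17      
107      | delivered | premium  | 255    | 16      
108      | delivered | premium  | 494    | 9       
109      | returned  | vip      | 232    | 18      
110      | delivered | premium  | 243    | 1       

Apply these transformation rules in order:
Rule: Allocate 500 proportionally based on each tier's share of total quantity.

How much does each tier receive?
premium: 139.83, standard: 72.03, vip: 288.14

Step 1: Calculate total quantity = 118
Step 2: Calculate each tier's proportion:
  premium: 33/118 = 27.97% → 139.83
  standard: 17/118 = 14.41% → 72.03
  vip: 68/118 = 57.63% → 288.14
Step 3: Verify: sum of allocations ≈ 500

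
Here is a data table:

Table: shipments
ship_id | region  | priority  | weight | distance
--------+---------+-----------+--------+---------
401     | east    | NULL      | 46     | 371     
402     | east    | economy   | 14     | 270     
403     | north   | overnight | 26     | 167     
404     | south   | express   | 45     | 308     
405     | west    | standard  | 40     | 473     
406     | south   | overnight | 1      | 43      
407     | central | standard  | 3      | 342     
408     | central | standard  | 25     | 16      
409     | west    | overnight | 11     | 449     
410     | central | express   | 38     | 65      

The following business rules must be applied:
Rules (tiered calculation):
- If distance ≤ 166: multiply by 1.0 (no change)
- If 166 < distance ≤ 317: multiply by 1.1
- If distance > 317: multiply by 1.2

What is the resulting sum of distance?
2905.5

Step 1: Tier 1 (distance ≤ 166): 3 records, sum = 124 × 1.0 = 124.0
Step 2: Tier 2 (166 < distance ≤ 317): 3 records, sum = 745 × 1.1 = 819.5
Step 3: Tier 3 (distance > 317): 4 records, sum = 1635 × 1.2 = 1962.0
Step 4: Final sum = 124.0 + 819.5 + 1962.0 = 2905.5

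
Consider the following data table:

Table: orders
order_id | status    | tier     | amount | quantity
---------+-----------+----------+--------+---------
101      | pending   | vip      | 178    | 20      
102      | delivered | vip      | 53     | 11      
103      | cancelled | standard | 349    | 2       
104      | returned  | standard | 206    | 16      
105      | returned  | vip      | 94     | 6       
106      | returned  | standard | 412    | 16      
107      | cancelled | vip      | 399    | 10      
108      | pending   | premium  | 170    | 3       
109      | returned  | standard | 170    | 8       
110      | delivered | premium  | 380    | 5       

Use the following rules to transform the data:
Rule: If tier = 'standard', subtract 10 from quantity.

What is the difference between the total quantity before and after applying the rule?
40

Step 1: Original sum of quantity = 97
Step 2: 4 records have tier = 'standard'
Step 3: Each affected record changes by -10
Step 4: Total change = 4 × -10 = -40
Step 5: New sum = 97 + -40 = 57
Step 6: Difference = |57 - 97| = 40
        (Sum decreased by 40)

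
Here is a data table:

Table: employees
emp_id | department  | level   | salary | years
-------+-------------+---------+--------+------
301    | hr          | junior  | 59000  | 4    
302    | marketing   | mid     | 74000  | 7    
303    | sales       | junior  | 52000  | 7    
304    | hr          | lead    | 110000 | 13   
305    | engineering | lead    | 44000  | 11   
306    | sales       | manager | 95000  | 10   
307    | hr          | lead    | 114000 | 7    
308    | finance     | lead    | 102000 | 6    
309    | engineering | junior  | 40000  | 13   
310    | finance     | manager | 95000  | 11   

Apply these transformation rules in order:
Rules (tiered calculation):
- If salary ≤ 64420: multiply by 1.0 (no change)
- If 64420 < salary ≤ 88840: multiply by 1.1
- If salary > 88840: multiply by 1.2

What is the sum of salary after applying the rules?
895600.0

Step 1: Tier 1 (salary ≤ 64420): 4 records, sum = 195000 × 1.0 = 195000.0
Step 2: Tier 2 (64420 < salary ≤ 88840): 1 records, sum = 74000 × 1.1 = 81400.0
Step 3: Tier 3 (salary > 88840): 5 records, sum = 516000 × 1.2 = 619200.0
Step 4: Final sum = 195000.0 + 81400.0 + 619200.0 = 895600.0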